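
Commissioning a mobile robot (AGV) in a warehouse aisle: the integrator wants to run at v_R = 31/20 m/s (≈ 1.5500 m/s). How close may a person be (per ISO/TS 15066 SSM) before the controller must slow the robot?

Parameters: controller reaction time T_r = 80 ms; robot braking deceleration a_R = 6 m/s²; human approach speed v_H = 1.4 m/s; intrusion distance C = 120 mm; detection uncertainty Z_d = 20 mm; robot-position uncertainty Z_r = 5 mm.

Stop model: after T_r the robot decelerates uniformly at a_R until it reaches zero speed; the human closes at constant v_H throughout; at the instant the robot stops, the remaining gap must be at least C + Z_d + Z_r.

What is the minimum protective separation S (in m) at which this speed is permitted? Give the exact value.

T_s = v_R/a_R = (31/20)/6 = 0.2583 s
robot in T_r: 1.5500·0.0800 = 0.1240 m
robot under decel: 1.5500²/(2·6.0000) = 0.2002 m
human closes 1.4000·0.3383 = 0.4737 m
C+Z_d+Z_r = 0.1200+0.0200+0.0050 = 0.1450 m
S_min ≈ 0.1240+0.2002+0.4737+0.1450  ⇒  S_min = 7543/8000 m

S_min = 7543/8000 m = 0.9429 m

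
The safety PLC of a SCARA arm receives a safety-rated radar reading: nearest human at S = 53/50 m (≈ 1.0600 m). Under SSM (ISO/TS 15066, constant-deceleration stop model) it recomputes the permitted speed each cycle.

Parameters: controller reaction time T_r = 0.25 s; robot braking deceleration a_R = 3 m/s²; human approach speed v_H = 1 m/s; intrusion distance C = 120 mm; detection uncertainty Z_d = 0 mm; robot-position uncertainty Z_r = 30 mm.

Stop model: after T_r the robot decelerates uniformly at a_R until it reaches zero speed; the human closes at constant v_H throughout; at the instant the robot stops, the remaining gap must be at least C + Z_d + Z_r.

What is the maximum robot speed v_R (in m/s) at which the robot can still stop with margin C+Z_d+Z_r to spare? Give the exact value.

at the boundary: (1/6)·v² + (7/12)·v + (-33/50) = 0
  disc = (7/12)² − 4·(1/6)·(-33/50) = 2809/3600 ; √disc = 53/60
  v_R = (−(7/12) + 53/60) / (2·(1/6)) = 9/10 m/s
check:
braking lasts T_s = (9/10)/3 = 0.3000 s
robot in T_r: 0.9000·0.2500 = 0.2250 m
robot covers 0.9000·0.3000 − ½·3.0000·0.3000² = 0.1350 m while stopping
person approaches 1.0000·(0.2500+0.3000) = 0.5500 m
margins: 0.1200+0.0000+0.0300 = 0.1500 m
sum ≈ 0.2250+0.1350+0.5500+0.1500 ≈ 1.0600 m = S ✓

v_R_max = 9/10 m/s = 0.9000 m/s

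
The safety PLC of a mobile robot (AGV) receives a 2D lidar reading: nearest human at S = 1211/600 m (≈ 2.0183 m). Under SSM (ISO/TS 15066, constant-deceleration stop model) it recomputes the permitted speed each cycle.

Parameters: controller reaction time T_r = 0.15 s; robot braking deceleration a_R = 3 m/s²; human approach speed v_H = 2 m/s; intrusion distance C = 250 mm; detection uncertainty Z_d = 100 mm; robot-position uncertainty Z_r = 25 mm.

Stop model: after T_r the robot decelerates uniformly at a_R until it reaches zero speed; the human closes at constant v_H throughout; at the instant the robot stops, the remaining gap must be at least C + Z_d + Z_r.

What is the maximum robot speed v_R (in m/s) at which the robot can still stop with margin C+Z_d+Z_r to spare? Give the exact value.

v_R_max = 13/10 m/s = 1.3000 m/s

collect terms ⇒ (1/6)·v_R² + (49/60)·v_R + (-403/300) = 0
  disc = (49/60)² − 4·(1/6)·(-403/300) = 25/16 ; √disc = 5/4
  v_R = (−(49/60) + 5/4) / (2·(1/6)) = 13/10 m/s
check:
T_s = v_R/a_R = (13/10)/3 = 0.4333 s
robot in T_r: 1.3000·0.1500 = 0.1950 m
robot under decel: 1.3000²/(2·3.0000) = 0.2817 m
human closes 2.0000·0.5833 = 1.1667 m
residual clearance needed = 0.2500+0.1000+0.0250 = 0.3750 m
sum ≈ 0.1950+0.2817+1.1667+0.3750 ≈ 2.0183 m = S ✓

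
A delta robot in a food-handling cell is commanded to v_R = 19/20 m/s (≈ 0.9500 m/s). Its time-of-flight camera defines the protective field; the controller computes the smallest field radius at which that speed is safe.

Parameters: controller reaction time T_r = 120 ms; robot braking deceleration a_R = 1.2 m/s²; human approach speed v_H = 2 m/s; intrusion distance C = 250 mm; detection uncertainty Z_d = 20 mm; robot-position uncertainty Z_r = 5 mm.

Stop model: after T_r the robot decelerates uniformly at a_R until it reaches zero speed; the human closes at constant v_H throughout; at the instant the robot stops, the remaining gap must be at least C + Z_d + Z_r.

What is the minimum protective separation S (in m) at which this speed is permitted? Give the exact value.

stop time T_s = (19/20)/(6/5) = 0.7917 s
reaction-phase robot travel = 0.9500·0.1200 = 0.1140 m
robot under decel: 0.9500²/(2·1.2000) = 0.3760 m
person approaches 2.0000·(0.1200+0.7917) = 1.8233 m
margins: 0.2500+0.0200+0.0050 = 0.2750 m
S_min ≈ 0.1140+0.3760+1.8233+0.2750  ⇒  S_min = 20707/8000 m

S_min = 20707/8000 m = 2.5884 m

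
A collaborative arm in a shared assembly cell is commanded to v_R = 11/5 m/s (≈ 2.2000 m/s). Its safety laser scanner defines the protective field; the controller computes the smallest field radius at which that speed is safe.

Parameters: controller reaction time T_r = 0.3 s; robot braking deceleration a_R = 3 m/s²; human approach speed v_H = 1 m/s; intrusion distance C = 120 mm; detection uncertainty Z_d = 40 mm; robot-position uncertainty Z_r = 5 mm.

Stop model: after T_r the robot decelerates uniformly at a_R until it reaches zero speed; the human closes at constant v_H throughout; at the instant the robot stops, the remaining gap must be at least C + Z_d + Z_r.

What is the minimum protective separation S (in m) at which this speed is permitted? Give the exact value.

T_s = v_R/a_R = (11/5)/3 = 0.7333 s
robot in T_r: 2.2000·0.3000 = 0.6600 m
braking distance = 2.2000²/(2·3.0000) = 0.8067 m
human closes 1.0000·1.0333 = 1.0333 m
margins: 0.1200+0.0400+0.0050 = 0.1650 m
S_min ≈ 0.6600+0.8067+1.0333+0.1650  ⇒  S_min = 533/200 m

S_min = 533/200 m = 2.6650 m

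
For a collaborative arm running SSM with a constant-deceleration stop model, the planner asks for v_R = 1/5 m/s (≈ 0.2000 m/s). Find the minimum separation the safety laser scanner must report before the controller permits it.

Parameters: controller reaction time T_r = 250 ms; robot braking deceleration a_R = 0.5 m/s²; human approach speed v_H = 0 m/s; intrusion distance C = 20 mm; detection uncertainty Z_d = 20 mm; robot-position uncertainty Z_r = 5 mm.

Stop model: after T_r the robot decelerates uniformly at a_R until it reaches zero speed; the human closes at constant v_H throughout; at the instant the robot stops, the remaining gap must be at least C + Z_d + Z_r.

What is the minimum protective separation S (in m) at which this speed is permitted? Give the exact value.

braking lasts T_s = (1/5)/(1/2) = 0.4000 s
robot in T_r: 0.2000·0.2500 = 0.0500 m
robot under decel: 0.2000²/(2·0.5000) = 0.0400 m
human over T_r+T_s: 0.0000·(0.2500+0.4000) = 0.0000 m
C+Z_d+Z_r = 0.0200+0.0200+0.0050 = 0.0450 m
S_min ≈ 0.0500+0.0400+0.0000+0.0450  ⇒  S_min = 27/200 m

S_min = 27/200 m = 0.1350 m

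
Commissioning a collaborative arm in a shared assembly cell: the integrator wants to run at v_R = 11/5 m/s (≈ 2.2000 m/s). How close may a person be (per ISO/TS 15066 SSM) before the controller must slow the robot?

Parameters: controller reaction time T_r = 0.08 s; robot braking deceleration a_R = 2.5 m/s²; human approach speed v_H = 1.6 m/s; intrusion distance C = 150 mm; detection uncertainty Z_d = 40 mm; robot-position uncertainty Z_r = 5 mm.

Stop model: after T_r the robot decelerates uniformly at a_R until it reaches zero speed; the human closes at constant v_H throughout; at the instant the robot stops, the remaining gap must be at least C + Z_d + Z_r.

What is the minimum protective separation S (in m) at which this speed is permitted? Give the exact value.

stop time T_s = (11/5)/(5/2) = 0.8800 s
robot in T_r: 2.2000·0.0800 = 0.1760 m
robot covers 2.2000·0.8800 − ½·2.5000·0.8800² = 0.9680 m while stopping
human closes 1.6000·0.9600 = 1.5360 m
margins: 0.1500+0.0400+0.0050 = 0.1950 m
S_min ≈ 0.1760+0.9680+1.5360+0.1950  ⇒  S_min = 23/8 m

S_min = 23/8 m = 2.8750 m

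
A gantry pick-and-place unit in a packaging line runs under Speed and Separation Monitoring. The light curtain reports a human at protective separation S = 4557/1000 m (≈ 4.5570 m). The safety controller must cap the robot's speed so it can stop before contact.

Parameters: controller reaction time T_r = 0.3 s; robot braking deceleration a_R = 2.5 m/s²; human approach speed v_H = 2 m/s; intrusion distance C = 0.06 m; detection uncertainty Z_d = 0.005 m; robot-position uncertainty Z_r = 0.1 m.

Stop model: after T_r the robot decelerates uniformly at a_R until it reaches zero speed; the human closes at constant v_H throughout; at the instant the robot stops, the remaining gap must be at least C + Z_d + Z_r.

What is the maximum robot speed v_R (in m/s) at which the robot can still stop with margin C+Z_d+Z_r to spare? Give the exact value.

v_R_max = 12/5 m/s = 2.4000 m/s

at the boundary: (1/5)·v² + (11/10)·v + (-474/125) = 0
  disc = (11/10)² − 4·(1/5)·(-474/125) = 10609/2500 ; √disc = 103/50
  v_R = (−(11/10) + 103/50) / (2·(1/5)) = 12/5 m/s
check:
braking lasts T_s = (12/5)/(5/2) = 0.9600 s
robot in T_r: 2.4000·0.3000 = 0.7200 m
robot covers 2.4000·0.9600 − ½·2.5000·0.9600² = 1.1520 m while stopping
person approaches 2.0000·(0.3000+0.9600) = 2.5200 m
C+Z_d+Z_r = 0.0600+0.0050+0.1000 = 0.1650 m
sum ≈ 0.7200+1.1520+2.5200+0.1650 ≈ 4.5570 m = S ✓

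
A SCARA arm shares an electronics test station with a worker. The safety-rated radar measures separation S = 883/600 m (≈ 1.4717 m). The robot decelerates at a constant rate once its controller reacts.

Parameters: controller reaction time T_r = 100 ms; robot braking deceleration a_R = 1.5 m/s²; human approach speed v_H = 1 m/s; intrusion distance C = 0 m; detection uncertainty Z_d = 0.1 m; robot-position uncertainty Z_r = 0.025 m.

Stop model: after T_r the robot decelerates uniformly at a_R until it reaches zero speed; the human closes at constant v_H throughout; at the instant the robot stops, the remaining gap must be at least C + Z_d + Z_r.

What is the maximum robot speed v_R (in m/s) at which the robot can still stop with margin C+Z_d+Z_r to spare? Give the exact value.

collect terms ⇒ (1/3)·v_R² + (23/30)·v_R + (-187/150) = 0
  disc = (23/30)² − 4·(1/3)·(-187/150) = 9/4 ; √disc = 3/2
  v_R = (−(23/30) + 3/2) / (2·(1/3)) = 11/10 m/s
check:
braking lasts T_s = (11/10)/(3/2) = 0.7333 s
reaction-phase robot travel = 1.1000·0.1000 = 0.1100 m
braking distance = 1.1000²/(2·1.5000) = 0.4033 m
human closes 1.0000·0.8333 = 0.8333 m
residual clearance needed = 0.0000+0.1000+0.0250 = 0.1250 m
sum ≈ 0.1100+0.4033+0.8333+0.1250 ≈ 1.4717 m = S ✓

v_R_max = 11/10 m/s = 1.1000 m/s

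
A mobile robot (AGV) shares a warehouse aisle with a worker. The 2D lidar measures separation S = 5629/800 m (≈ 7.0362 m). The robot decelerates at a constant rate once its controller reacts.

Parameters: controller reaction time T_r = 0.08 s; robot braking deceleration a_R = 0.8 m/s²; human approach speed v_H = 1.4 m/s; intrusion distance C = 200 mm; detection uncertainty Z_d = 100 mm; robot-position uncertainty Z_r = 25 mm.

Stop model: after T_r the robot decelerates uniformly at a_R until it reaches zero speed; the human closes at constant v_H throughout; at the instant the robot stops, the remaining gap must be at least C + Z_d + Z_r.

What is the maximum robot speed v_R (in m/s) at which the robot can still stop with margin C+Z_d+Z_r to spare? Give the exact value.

v_R_max = 21/10 m/s = 2.1000 m/s

quadratic (5/8)·v² + (183/100)·v + (-26397/4000) = 0
  disc = (183/100)² − 4·(5/8)·(-26397/4000) = 793881/40000 ; √disc = 891/200
  v_R = (−(183/100) + 891/200) / (2·(5/8)) = 21/10 m/s
check:
stop time T_s = (21/10)/(4/5) = 2.6250 s
reaction-phase robot travel = 2.1000·0.0800 = 0.1680 m
braking distance = 2.1000²/(2·0.8000) = 2.7563 m
human closes 1.4000·2.7050 = 3.7870 m
residual clearance needed = 0.2000+0.1000+0.0250 = 0.3250 m
sum ≈ 0.1680+2.7563+3.7870+0.3250 ≈ 7.0362 m = S ✓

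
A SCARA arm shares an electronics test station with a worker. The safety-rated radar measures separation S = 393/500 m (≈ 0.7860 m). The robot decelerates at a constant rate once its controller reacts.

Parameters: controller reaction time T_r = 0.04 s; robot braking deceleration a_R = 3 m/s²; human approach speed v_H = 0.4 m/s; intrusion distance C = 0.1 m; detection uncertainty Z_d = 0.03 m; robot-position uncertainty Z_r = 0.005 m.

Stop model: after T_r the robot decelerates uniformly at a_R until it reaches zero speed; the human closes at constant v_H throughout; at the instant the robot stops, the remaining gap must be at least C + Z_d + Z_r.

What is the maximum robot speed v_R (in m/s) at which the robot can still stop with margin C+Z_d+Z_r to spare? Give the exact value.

v_R_max = 3/2 m/s = 1.5000 m/s

at the boundary: (1/6)·v² + (13/75)·v + (-127/200) = 0
  disc = (13/75)² − 4·(1/6)·(-127/200) = 10201/22500 ; √disc = 101/150
  v_R = (−(13/75) + 101/150) / (2·(1/6)) = 3/2 m/s
check:
braking lasts T_s = (3/2)/3 = 0.5000 s
robot in T_r: 1.5000·0.0400 = 0.0600 m
robot covers 1.5000·0.5000 − ½·3.0000·0.5000² = 0.3750 m while stopping
human closes 0.4000·0.5400 = 0.2160 m
margins: 0.1000+0.0300+0.0050 = 0.1350 m
sum ≈ 0.0600+0.3750+0.2160+0.1350 ≈ 0.7860 m = S ✓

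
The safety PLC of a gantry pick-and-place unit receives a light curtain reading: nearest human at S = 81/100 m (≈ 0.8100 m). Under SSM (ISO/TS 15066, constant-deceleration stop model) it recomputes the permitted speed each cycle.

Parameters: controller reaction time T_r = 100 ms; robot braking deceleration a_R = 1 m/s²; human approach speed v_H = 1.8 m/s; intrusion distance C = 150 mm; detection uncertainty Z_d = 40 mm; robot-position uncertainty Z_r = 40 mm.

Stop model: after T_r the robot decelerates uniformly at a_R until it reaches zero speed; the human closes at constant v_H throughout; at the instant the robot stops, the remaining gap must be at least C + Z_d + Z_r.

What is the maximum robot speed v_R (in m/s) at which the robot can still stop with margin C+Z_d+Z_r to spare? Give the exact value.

at the boundary: (1/2)·v² + (19/10)·v + (-2/5) = 0
  disc = (19/10)² − 4·(1/2)·(-2/5) = 441/100 ; √disc = 21/10
  v_R = (−(19/10) + 21/10) / (2·(1/2)) = 1/5 m/s
check:
stop time T_s = (1/5)/1 = 0.2000 s
robot in T_r: 0.2000·0.1000 = 0.0200 m
braking distance = 0.2000²/(2·1.0000) = 0.0200 m
person approaches 1.8000·(0.1000+0.2000) = 0.5400 m
C+Z_d+Z_r = 0.1500+0.0400+0.0400 = 0.2300 m
sum ≈ 0.0200+0.0200+0.5400+0.2300 ≈ 0.8100 m = S ✓

v_R_max = 1/5 m/s = 0.2000 m/s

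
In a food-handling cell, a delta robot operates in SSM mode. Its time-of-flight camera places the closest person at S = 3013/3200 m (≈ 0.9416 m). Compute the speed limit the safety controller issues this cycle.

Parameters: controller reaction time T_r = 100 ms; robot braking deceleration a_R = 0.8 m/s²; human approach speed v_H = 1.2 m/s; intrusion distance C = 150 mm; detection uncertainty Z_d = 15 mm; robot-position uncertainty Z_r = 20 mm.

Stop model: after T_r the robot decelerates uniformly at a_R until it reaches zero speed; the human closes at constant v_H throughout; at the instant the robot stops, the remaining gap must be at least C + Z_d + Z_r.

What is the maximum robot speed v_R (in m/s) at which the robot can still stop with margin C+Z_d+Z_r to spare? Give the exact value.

v_R_max = 7/20 m/s = 0.3500 m/s

at the boundary: (5/8)·v² + (8/5)·v + (-2037/3200) = 0
  disc = (8/5)² − 4·(5/8)·(-2037/3200) = 26569/6400 ; √disc = 163/80
  v_R = (−(8/5) + 163/80) / (2·(5/8)) = 7/20 m/s
check:
stop time T_s = (7/20)/(4/5) = 0.4375 s
robot in T_r: 0.3500·0.1000 = 0.0350 m
robot covers 0.3500·0.4375 − ½·0.8000·0.4375² = 0.0766 m while stopping
person approaches 1.2000·(0.1000+0.4375) = 0.6450 m
residual clearance needed = 0.1500+0.0150+0.0200 = 0.1850 m
sum ≈ 0.0350+0.0766+0.6450+0.1850 ≈ 0.9416 m = S ✓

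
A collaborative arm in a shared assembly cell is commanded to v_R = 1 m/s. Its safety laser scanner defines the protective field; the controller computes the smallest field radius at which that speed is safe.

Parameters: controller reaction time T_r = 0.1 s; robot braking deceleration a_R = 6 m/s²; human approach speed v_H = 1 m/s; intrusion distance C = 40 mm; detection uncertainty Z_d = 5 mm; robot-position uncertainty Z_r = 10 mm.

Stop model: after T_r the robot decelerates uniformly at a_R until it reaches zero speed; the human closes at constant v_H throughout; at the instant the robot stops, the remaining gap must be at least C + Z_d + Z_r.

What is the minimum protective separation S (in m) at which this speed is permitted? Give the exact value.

T_s = v_R/a_R = 1/6 = 0.1667 s
reaction-phase robot travel = 1.0000·0.1000 = 0.1000 m
braking distance = 1.0000²/(2·6.0000) = 0.0833 m
human closes 1.0000·0.2667 = 0.2667 m
residual clearance needed = 0.0400+0.0050+0.0100 = 0.0550 m
S_min ≈ 0.1000+0.0833+0.2667+0.0550  ⇒  S_min = 101/200 m

S_min = 101/200 m = 0.5050 m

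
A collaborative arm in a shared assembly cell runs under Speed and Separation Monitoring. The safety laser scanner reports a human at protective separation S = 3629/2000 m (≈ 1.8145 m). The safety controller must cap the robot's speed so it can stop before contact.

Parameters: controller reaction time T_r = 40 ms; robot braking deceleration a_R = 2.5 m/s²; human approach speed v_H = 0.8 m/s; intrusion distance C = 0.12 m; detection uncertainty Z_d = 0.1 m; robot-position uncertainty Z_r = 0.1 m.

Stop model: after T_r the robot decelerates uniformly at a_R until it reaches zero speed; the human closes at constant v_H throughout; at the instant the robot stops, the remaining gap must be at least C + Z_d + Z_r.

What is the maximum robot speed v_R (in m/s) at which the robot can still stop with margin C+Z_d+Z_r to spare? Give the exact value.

collect terms ⇒ (1/5)·v_R² + (9/25)·v_R + (-117/80) = 0
  disc = (9/25)² − 4·(1/5)·(-117/80) = 3249/2500 ; √disc = 57/50
  v_R = (−(9/25) + 57/50) / (2·(1/5)) = 39/20 m/s
check:
T_s = v_R/a_R = (39/20)/(5/2) = 0.7800 s
robot covers v_R·T_r = 1.9500·0.0400 = 0.0780 m before braking
robot under decel: 1.9500²/(2·2.5000) = 0.7605 m
person approaches 0.8000·(0.0400+0.7800) = 0.6560 m
residual clearance needed = 0.1200+0.1000+0.1000 = 0.3200 m
sum ≈ 0.0780+0.7605+0.6560+0.3200 ≈ 1.8145 m = S ✓

v_R_max = 39/20 m/s = 1.9500 m/s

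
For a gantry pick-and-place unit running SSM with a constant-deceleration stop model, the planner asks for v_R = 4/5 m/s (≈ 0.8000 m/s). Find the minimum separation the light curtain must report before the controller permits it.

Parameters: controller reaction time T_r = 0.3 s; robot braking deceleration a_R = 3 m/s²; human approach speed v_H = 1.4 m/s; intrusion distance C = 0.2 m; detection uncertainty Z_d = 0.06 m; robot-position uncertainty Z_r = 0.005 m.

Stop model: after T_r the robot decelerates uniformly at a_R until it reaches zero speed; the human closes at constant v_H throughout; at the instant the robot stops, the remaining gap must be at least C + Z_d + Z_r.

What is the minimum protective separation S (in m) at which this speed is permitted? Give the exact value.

T_s = v_R/a_R = (4/5)/3 = 0.2667 s
robot covers v_R·T_r = 0.8000·0.3000 = 0.2400 m before braking
braking distance = 0.8000²/(2·3.0000) = 0.1067 m
person approaches 1.4000·(0.3000+0.2667) = 0.7933 m
C+Z_d+Z_r = 0.2000+0.0600+0.0050 = 0.2650 m
S_min ≈ 0.2400+0.1067+0.7933+0.2650  ⇒  S_min = 281/200 m

S_min = 281/200 m = 1.4050 m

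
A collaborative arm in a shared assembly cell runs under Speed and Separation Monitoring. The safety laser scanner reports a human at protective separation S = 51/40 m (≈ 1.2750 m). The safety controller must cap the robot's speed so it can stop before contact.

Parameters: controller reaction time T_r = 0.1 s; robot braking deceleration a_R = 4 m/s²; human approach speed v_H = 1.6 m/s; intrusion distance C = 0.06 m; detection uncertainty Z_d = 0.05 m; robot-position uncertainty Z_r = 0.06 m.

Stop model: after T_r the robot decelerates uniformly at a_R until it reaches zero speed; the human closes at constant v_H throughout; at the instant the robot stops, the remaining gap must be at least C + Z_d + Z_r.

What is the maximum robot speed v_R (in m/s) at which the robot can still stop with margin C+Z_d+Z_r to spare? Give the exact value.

quadratic (1/8)·v² + (1/2)·v + (-189/200) = 0
  disc = (1/2)² − 4·(1/8)·(-189/200) = 289/400 ; √disc = 17/20
  v_R = (−(1/2) + 17/20) / (2·(1/8)) = 7/5 m/s
check:
braking lasts T_s = (7/5)/4 = 0.3500 s
robot in T_r: 1.4000·0.1000 = 0.1400 m
robot covers 1.4000·0.3500 − ½·4.0000·0.3500² = 0.2450 m while stopping
person approaches 1.6000·(0.1000+0.3500) = 0.7200 m
C+Z_d+Z_r = 0.0600+0.0500+0.0600 = 0.1700 m
sum ≈ 0.1400+0.2450+0.7200+0.1700 ≈ 1.2750 m = S ✓

v_R_max = 7/5 m/s = 1.4000 m/s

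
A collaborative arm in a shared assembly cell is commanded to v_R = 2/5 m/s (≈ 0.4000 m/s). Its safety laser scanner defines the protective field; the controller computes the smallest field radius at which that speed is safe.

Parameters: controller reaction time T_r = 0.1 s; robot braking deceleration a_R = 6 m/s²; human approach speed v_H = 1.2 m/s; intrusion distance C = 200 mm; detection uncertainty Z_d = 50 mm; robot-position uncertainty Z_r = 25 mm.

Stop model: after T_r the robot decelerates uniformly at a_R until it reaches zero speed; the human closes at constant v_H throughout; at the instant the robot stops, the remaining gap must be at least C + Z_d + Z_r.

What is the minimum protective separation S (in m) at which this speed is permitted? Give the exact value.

S_min = 317/600 m = 0.5283 m

braking lasts T_s = (2/5)/6 = 0.0667 s
robot in T_r: 0.4000·0.1000 = 0.0400 m
robot covers 0.4000·0.0667 − ½·6.0000·0.0667² = 0.0133 m while stopping
human closes 1.2000·0.1667 = 0.2000 m
residual clearance needed = 0.2000+0.0500+0.0250 = 0.2750 m
S_min ≈ 0.0400+0.0133+0.2000+0.2750  ⇒  S_min = 317/600 m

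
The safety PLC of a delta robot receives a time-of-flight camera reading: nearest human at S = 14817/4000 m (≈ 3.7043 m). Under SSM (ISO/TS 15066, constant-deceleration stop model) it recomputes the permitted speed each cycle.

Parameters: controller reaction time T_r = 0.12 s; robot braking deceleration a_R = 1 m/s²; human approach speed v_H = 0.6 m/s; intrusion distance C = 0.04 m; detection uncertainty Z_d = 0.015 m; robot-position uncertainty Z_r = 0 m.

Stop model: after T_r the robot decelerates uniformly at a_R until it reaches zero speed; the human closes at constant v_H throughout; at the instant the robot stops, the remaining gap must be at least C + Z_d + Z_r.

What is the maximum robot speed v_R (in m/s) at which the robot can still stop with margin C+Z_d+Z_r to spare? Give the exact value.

v_R_max = 41/20 m/s = 2.0500 m/s

collect terms ⇒ (1/2)·v_R² + (18/25)·v_R + (-14309/4000) = 0
  disc = (18/25)² − 4·(1/2)·(-14309/4000) = 76729/10000 ; √disc = 277/100
  v_R = (−(18/25) + 277/100) / (2·(1/2)) = 41/20 m/s
check:
stop time T_s = (41/20)/1 = 2.0500 s
robot in T_r: 2.0500·0.1200 = 0.2460 m
braking distance = 2.0500²/(2·1.0000) = 2.1012 m
human over T_r+T_s: 0.6000·(0.1200+2.0500) = 1.3020 m
C+Z_d+Z_r = 0.0400+0.0150+0.0000 = 0.0550 m
sum ≈ 0.2460+2.1012+1.3020+0.0550 ≈ 3.7043 m = S ✓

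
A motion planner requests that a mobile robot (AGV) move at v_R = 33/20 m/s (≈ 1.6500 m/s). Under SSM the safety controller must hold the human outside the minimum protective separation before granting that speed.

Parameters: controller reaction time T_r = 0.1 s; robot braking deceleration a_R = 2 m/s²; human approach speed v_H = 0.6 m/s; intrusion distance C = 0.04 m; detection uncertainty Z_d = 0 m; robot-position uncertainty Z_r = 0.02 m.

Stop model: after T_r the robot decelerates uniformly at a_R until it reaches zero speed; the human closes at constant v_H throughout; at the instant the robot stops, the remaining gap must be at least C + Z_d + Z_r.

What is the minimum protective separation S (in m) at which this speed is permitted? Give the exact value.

S_min = 2337/1600 m = 1.4606 m

braking lasts T_s = (33/20)/2 = 0.8250 s
reaction-phase robot travel = 1.6500·0.1000 = 0.1650 m
robot covers 1.6500·0.8250 − ½·2.0000·0.8250² = 0.6806 m while stopping
person approaches 0.6000·(0.1000+0.8250) = 0.5550 m
C+Z_d+Z_r = 0.0400+0.0000+0.0200 = 0.0600 m
S_min ≈ 0.1650+0.6806+0.5550+0.0600  ⇒  S_min = 2337/1600 m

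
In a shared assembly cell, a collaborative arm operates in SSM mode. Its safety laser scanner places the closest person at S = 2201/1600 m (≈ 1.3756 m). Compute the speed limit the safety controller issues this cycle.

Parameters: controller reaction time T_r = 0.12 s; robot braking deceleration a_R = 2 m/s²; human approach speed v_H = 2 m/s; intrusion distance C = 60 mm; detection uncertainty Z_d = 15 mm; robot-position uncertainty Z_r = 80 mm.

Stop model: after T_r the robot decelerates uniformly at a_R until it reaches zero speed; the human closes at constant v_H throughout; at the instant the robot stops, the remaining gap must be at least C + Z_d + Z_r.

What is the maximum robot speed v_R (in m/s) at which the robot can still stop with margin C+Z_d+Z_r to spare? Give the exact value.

v_R_max = 3/4 m/s = 0.7500 m/s

quadratic (1/4)·v² + (28/25)·v + (-1569/1600) = 0
  disc = (28/25)² − 4·(1/4)·(-1569/1600) = 89401/40000 ; √disc = 299/200
  v_R = (−(28/25) + 299/200) / (2·(1/4)) = 3/4 m/s
check:
stop time T_s = (3/4)/2 = 0.3750 s
robot covers v_R·T_r = 0.7500·0.1200 = 0.0900 m before braking
braking distance = 0.7500²/(2·2.0000) = 0.1406 m
human closes 2.0000·0.4950 = 0.9900 m
C+Z_d+Z_r = 0.0600+0.0150+0.0800 = 0.1550 m
sum ≈ 0.0900+0.1406+0.9900+0.1550 ≈ 1.3756 m = S ✓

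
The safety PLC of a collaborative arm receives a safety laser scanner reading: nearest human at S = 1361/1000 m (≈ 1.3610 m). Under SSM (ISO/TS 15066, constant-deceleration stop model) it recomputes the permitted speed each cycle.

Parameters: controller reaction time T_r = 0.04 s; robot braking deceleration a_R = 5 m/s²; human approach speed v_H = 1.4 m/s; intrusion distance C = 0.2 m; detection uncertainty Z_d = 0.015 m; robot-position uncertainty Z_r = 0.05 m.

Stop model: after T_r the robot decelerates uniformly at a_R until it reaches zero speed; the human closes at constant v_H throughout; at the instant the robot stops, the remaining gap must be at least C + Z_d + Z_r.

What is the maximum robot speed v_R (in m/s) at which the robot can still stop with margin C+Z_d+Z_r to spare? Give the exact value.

v_R_max = 2 m/s = 2.0000 m/s

quadratic (1/10)·v² + (8/25)·v + (-26/25) = 0
  disc = (8/25)² − 4·(1/10)·(-26/25) = 324/625 ; √disc = 18/25
  v_R = (−(8/25) + 18/25) / (2·(1/10)) = 2 m/s
check:
braking lasts T_s = 2/5 = 0.4000 s
robot in T_r: 2.0000·0.0400 = 0.0800 m
braking distance = 2.0000²/(2·5.0000) = 0.4000 m
human over T_r+T_s: 1.4000·(0.0400+0.4000) = 0.6160 m
residual clearance needed = 0.2000+0.0150+0.0500 = 0.2650 m
sum ≈ 0.0800+0.4000+0.6160+0.2650 ≈ 1.3610 m = S ✓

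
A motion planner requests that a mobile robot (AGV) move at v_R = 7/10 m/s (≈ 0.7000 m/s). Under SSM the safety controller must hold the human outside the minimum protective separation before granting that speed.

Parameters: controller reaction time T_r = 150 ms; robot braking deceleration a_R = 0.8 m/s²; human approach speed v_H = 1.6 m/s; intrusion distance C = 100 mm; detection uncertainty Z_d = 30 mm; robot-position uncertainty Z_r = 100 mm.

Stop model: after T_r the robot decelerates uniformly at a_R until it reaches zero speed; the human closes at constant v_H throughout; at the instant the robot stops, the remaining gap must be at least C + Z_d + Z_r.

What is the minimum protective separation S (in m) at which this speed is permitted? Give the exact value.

braking lasts T_s = (7/10)/(4/5) = 0.8750 s
robot covers v_R·T_r = 0.7000·0.1500 = 0.1050 m before braking
robot covers 0.7000·0.8750 − ½·0.8000·0.8750² = 0.3063 m while stopping
human over T_r+T_s: 1.6000·(0.1500+0.8750) = 1.6400 m
residual clearance needed = 0.1000+0.0300+0.1000 = 0.2300 m
S_min ≈ 0.1050+0.3063+1.6400+0.2300  ⇒  S_min = 73/32 m

S_min = 73/32 m = 2.2812 m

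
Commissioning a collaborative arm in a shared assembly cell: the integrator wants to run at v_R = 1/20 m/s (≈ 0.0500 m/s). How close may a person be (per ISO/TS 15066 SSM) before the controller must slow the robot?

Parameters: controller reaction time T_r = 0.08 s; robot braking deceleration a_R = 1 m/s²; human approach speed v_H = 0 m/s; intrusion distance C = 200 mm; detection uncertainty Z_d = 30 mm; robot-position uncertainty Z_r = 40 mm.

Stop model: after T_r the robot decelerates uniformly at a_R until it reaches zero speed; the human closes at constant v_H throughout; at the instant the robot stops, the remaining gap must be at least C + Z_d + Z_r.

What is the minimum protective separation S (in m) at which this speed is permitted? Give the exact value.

braking lasts T_s = (1/20)/1 = 0.0500 s
robot in T_r: 0.0500·0.0800 = 0.0040 m
robot under decel: 0.0500²/(2·1.0000) = 0.0013 m
human closes 0.0000·0.1300 = 0.0000 m
residual clearance needed = 0.2000+0.0300+0.0400 = 0.2700 m
S_min ≈ 0.0040+0.0013+0.0000+0.2700  ⇒  S_min = 1101/4000 m

S_min = 1101/4000 m = 0.2752 m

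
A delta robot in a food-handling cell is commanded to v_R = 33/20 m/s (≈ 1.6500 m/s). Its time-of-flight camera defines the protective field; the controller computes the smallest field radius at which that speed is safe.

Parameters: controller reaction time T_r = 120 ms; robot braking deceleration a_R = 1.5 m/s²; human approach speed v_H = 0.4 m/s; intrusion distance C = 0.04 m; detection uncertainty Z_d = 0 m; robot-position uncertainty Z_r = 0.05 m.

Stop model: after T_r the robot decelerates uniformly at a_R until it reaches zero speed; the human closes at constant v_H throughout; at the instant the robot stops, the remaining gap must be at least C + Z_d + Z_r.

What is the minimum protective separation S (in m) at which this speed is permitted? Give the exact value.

S_min = 3367/2000 m = 1.6835 m

stop time T_s = (33/20)/(3/2) = 1.1000 s
robot in T_r: 1.6500·0.1200 = 0.1980 m
robot covers 1.6500·1.1000 − ½·1.5000·1.1000² = 0.9075 m while stopping
human over T_r+T_s: 0.4000·(0.1200+1.1000) = 0.4880 m
residual clearance needed = 0.0400+0.0000+0.0500 = 0.0900 m
S_min ≈ 0.1980+0.9075+0.4880+0.0900  ⇒  S_min = 3367/2000 m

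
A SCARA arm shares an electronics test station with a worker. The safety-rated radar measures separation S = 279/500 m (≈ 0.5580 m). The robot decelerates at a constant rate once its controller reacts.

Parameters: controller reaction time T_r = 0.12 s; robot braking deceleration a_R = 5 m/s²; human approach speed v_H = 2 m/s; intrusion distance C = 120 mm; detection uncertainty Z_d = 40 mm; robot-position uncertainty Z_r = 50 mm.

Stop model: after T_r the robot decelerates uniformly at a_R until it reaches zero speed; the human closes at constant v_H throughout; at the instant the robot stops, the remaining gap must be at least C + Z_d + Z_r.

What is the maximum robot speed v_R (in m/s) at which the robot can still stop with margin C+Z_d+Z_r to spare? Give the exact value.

quadratic (1/10)·v² + (13/25)·v + (-27/250) = 0
  disc = (13/25)² − 4·(1/10)·(-27/250) = 196/625 ; √disc = 14/25
  v_R = (−(13/25) + 14/25) / (2·(1/10)) = 1/5 m/s
check:
stop time T_s = (1/5)/5 = 0.0400 s
robot covers v_R·T_r = 0.2000·0.1200 = 0.0240 m before braking
braking distance = 0.2000²/(2·5.0000) = 0.0040 m
human over T_r+T_s: 2.0000·(0.1200+0.0400) = 0.3200 m
residual clearance needed = 0.1200+0.0400+0.0500 = 0.2100 m
sum ≈ 0.0240+0.0040+0.3200+0.2100 ≈ 0.5580 m = S ✓

v_R_max = 1/5 m/s = 0.2000 m/s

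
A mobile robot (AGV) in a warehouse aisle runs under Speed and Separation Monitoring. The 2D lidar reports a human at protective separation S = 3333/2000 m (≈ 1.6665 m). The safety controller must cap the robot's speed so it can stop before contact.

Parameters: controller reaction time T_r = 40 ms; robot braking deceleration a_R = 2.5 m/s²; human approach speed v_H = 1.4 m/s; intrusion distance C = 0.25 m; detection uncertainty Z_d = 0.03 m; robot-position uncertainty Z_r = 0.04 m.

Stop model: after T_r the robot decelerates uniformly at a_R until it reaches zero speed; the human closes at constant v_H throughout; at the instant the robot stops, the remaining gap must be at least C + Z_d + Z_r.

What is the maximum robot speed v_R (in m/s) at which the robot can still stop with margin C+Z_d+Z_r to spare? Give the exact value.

v_R_max = 29/20 m/s = 1.4500 m/s

at the boundary: (1/5)·v² + (3/5)·v + (-2581/2000) = 0
  disc = (3/5)² − 4·(1/5)·(-2581/2000) = 3481/2500 ; √disc = 59/50
  v_R = (−(3/5) + 59/50) / (2·(1/5)) = 29/20 m/s
check:
braking lasts T_s = (29/20)/(5/2) = 0.5800 s
reaction-phase robot travel = 1.4500·0.0400 = 0.0580 m
robot under decel: 1.4500²/(2·2.5000) = 0.4205 m
human closes 1.4000·0.6200 = 0.8680 m
C+Z_d+Z_r = 0.2500+0.0300+0.0400 = 0.3200 m
sum ≈ 0.0580+0.4205+0.8680+0.3200 ≈ 1.6665 m = S ✓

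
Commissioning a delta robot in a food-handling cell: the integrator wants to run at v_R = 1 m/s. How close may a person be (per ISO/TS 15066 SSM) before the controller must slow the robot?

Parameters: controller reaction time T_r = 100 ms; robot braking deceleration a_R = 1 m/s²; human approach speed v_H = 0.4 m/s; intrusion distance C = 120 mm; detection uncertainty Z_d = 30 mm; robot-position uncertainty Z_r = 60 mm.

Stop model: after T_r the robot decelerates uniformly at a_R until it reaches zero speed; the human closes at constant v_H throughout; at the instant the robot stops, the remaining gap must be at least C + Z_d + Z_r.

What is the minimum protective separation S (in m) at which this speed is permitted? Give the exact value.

T_s = v_R/a_R = 1/1 = 1.0000 s
robot in T_r: 1.0000·0.1000 = 0.1000 m
braking distance = 1.0000²/(2·1.0000) = 0.5000 m
person approaches 0.4000·(0.1000+1.0000) = 0.4400 m
residual clearance needed = 0.1200+0.0300+0.0600 = 0.2100 m
S_min ≈ 0.1000+0.5000+0.4400+0.2100  ⇒  S_min = 5/4 m

S_min = 5/4 m = 1.2500 m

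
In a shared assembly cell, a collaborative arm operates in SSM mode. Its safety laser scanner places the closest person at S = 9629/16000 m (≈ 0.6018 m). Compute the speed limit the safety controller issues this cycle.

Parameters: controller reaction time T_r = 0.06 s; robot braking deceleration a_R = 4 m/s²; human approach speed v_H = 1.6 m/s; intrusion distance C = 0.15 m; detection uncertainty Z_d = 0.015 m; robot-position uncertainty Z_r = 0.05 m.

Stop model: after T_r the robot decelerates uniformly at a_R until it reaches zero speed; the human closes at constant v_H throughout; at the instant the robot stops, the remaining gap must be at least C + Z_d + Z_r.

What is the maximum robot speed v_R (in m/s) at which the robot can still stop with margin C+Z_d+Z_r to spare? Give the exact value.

quadratic (1/8)·v² + (23/50)·v + (-4653/16000) = 0
  disc = (23/50)² − 4·(1/8)·(-4653/16000) = 57121/160000 ; √disc = 239/400
  v_R = (−(23/50) + 239/400) / (2·(1/8)) = 11/20 m/s
check:
stop time T_s = (11/20)/4 = 0.1375 s
robot in T_r: 0.5500·0.0600 = 0.0330 m
robot covers 0.5500·0.1375 − ½·4.0000·0.1375² = 0.0378 m while stopping
person approaches 1.6000·(0.0600+0.1375) = 0.3160 m
residual clearance needed = 0.1500+0.0150+0.0500 = 0.2150 m
sum ≈ 0.0330+0.0378+0.3160+0.2150 ≈ 0.6018 m = S ✓

v_R_max = 11/20 m/s = 0.5500 m/s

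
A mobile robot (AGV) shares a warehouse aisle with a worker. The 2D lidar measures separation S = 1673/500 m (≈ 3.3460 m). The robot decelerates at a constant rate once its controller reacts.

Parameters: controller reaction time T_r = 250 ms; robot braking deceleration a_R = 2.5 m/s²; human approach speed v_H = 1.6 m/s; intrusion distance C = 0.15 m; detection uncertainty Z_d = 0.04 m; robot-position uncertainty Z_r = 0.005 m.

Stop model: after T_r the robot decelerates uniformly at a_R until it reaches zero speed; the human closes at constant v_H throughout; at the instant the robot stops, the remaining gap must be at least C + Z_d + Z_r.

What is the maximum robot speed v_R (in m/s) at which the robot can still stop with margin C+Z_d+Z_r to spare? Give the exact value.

collect terms ⇒ (1/5)·v_R² + (89/100)·v_R + (-2751/1000) = 0
  disc = (89/100)² − 4·(1/5)·(-2751/1000) = 29929/10000 ; √disc = 173/100
  v_R = (−(89/100) + 173/100) / (2·(1/5)) = 21/10 m/s
check:
braking lasts T_s = (21/10)/(5/2) = 0.8400 s
robot covers v_R·T_r = 2.1000·0.2500 = 0.5250 m before braking
robot covers 2.1000·0.8400 − ½·2.5000·0.8400² = 0.8820 m while stopping
person approaches 1.6000·(0.2500+0.8400) = 1.7440 m
margins: 0.1500+0.0400+0.0050 = 0.1950 m
sum ≈ 0.5250+0.8820+1.7440+0.1950 ≈ 3.3460 m = S ✓

v_R_max = 21/10 m/s = 2.1000 m/s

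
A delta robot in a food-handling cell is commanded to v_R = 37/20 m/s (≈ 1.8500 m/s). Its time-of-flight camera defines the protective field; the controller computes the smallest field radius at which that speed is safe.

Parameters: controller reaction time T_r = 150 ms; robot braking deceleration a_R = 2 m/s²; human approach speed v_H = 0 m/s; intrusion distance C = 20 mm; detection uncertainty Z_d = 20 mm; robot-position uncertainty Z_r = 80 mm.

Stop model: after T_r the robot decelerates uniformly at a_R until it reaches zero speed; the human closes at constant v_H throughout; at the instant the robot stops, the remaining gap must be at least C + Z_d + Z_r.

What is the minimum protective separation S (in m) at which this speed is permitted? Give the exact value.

S_min = 401/320 m = 1.2531 m

braking lasts T_s = (37/20)/2 = 0.9250 s
reaction-phase robot travel = 1.8500·0.1500 = 0.2775 m
braking distance = 1.8500²/(2·2.0000) = 0.8556 m
human over T_r+T_s: 0.0000·(0.1500+0.9250) = 0.0000 m
residual clearance needed = 0.0200+0.0200+0.0800 = 0.1200 m
S_min ≈ 0.2775+0.8556+0.0000+0.1200  ⇒  S_min = 401/320 m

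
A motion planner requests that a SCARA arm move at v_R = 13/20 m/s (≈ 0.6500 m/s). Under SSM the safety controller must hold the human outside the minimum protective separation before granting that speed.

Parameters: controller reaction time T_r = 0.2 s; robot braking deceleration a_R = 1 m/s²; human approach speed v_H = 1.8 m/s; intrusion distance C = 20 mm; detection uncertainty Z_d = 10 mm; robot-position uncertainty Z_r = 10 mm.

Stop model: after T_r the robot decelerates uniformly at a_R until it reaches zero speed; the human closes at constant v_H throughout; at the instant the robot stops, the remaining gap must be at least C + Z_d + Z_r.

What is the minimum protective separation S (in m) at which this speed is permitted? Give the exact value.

S_min = 1529/800 m = 1.9112 m

stop time T_s = (13/20)/1 = 0.6500 s
robot in T_r: 0.6500·0.2000 = 0.1300 m
robot covers 0.6500·0.6500 − ½·1.0000·0.6500² = 0.2112 m while stopping
human over T_r+T_s: 1.8000·(0.2000+0.6500) = 1.5300 m
C+Z_d+Z_r = 0.0200+0.0100+0.0100 = 0.0400 m
S_min ≈ 0.1300+0.2112+1.5300+0.0400  ⇒  S_min = 1529/800 m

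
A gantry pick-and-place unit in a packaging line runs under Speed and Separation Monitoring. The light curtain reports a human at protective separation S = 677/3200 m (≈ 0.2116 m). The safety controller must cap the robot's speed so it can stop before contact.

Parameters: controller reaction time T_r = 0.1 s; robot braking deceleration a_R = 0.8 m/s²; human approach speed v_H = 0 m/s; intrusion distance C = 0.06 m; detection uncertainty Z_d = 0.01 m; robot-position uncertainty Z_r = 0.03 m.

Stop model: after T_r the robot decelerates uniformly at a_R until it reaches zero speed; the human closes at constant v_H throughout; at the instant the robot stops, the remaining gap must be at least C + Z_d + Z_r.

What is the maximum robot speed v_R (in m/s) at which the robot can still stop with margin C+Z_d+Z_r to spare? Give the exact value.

at the boundary: (5/8)·v² + (1/10)·v + (-357/3200) = 0
  disc = (1/10)² − 4·(5/8)·(-357/3200) = 1849/6400 ; √disc = 43/80
  v_R = (−(1/10) + 43/80) / (2·(5/8)) = 7/20 m/s
check:
stop time T_s = (7/20)/(4/5) = 0.4375 s
robot in T_r: 0.3500·0.1000 = 0.0350 m
robot covers 0.3500·0.4375 − ½·0.8000·0.4375² = 0.0766 m while stopping
human over T_r+T_s: 0.0000·(0.1000+0.4375) = 0.0000 m
C+Z_d+Z_r = 0.0600+0.0100+0.0300 = 0.1000 m
sum ≈ 0.0350+0.0766+0.0000+0.1000 ≈ 0.2116 m = S ✓

v_R_max = 7/20 m/s = 0.3500 m/s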